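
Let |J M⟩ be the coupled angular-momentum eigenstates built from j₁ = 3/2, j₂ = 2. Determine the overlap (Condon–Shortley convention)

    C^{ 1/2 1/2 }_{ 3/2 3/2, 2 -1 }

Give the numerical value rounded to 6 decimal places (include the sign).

+√(1/10) ≈ +0.316228

triangle: 3!×0!×1!/5! = 6/120
(j±m)!: 3!×0!×1!×3!×1!×0! = 36
prefactor² = (2J+1)×Δ×N² = 18/5
  k=0: +1/(0!×3!×0!×1!×0!×0!) = 1/6
Σ = 1/6  ⇒  CG² = 18/5×1/6² = 1/10
CG = +√(1/10) = +0.316228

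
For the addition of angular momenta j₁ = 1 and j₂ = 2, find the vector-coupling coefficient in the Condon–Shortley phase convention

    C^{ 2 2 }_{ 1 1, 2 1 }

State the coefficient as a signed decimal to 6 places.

j₁+j₂−J=1  J+j₁−j₂=1  J−j₁+j₂=3  j₁+j₂+J+1=6
(j₁±m₁, j₂±m₂, J±M) = (2,0,3,1,4,0)
P² = 12
sum k=0..0:
  [0] +1/6 = 1/6
S = 1/6
C² = P²·S² = 1/3 ; C = +0.577350

+0.577350  (= +√(1/3))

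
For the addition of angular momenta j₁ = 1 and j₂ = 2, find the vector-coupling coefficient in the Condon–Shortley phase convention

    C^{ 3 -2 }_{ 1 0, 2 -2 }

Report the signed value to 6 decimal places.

+√(1/3) = +0.577350

√[7·0!2!4!/7! · 1!1!0!4!1!5!] = √(192)
  +(−1)^0/∏(0,0,1,0,1,4)! = 1/24  (running 1/24)
⟨..|..⟩ = √(192)·(1/24) = +0.577350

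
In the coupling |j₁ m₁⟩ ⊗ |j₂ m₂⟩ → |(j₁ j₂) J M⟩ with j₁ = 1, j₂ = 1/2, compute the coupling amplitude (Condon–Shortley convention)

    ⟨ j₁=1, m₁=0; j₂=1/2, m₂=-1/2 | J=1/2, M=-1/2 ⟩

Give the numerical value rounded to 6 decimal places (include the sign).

+√(1/3) ≈ +0.577350

triangle: 1!×1!×0!/3! = 1/6
(j±m)!: 1!×1!×0!×1!×0!×1! = 1
prefactor² = (2J+1)×Δ×N² = 1/3
  k=0: +1/(0!×1!×1!×0!×0!×0!) = 1
Σ = 1  ⇒  CG² = 1/3×1² = 1/3
CG = +√(1/3) = +0.577350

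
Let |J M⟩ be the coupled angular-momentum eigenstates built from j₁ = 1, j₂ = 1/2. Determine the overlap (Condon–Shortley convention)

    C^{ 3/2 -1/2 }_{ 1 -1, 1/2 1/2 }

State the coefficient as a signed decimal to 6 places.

√[4·0!2!1!/4! · 0!2!1!0!1!2!] = √(4/3)
  +(−1)^0/∏(0,0,2,1,0,0)! = 1/2  (running 1/2)
⟨..|..⟩ = √(4/3)·(1/2) = +0.577350

+√(1/3) = +0.577350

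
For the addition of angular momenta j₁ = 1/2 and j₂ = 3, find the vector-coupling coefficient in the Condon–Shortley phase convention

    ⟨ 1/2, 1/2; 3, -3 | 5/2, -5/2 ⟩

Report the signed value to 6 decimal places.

+0.925820  (= +√(6/7))

j₁+j₂−J=1  J+j₁−j₂=0  J−j₁+j₂=5  j₁+j₂+J+1=7
(j₁±m₁, j₂±m₂, J±M) = (1,0,0,6,0,5)
P² = 86400/7
sum k=0..0:
  [0] +1/120 = 1/120
S = 1/120
C² = P²·S² = 6/7 ; C = +0.925820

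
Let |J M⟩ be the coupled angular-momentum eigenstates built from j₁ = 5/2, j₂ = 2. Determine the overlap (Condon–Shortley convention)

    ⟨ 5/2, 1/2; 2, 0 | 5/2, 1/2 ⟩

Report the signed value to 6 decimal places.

-0.478091  (= −√(8/35))

√[6·2!3!2!/8! · 3!2!2!2!3!2!] = √(72/35)
  +(−1)^0/∏(0,2,2,2,1,0)! = 1/8  (running 1/8)
  +(−1)^1/∏(1,1,1,1,2,1)! = -1/2  (running -3/8)
  +(−1)^2/∏(2,0,0,0,3,2)! = 1/24  (running -1/3)
⟨..|..⟩ = √(72/35)·(-1/3) = -0.478091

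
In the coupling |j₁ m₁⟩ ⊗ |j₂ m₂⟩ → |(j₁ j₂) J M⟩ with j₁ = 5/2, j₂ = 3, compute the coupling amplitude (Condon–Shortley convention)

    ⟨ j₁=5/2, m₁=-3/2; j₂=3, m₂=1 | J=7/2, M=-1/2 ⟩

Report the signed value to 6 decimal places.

j₁+j₂−J=2  J+j₁−j₂=3  J−j₁+j₂=4  j₁+j₂+J+1=10
(j₁±m₁, j₂±m₂, J±M) = (1,4,4,2,3,4)
P² = 18432/175
sum k=1..2:
  [1] −1/36 = -1/36
  [2] +1/16 = 1/16
S = 5/144
C² = P²·S² = 8/63 ; C = +0.356348

+0.356348  (= +√(8/63))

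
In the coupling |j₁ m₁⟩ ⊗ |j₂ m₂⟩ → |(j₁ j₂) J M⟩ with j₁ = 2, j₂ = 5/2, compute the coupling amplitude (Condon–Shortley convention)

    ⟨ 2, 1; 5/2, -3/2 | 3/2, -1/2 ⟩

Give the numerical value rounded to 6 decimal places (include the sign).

√[4·3!1!2!/7! · 3!1!1!4!1!2!] = √(96/35)
  +(−1)^0/∏(0,3,1,1,0,1)! = 1/6  (running 1/6)
  +(−1)^1/∏(1,2,0,0,1,2)! = -1/4  (running -1/12)
⟨..|..⟩ = √(96/35)·(-1/12) = -0.138013

−√(2/105) = -0.138013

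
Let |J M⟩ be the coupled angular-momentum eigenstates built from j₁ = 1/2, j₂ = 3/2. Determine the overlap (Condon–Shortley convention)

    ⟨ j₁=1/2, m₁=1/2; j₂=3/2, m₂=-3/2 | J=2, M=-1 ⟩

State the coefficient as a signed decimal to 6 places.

√[5·0!1!3!/5! · 1!0!0!3!1!3!] = √(9)
  +(−1)^0/∏(0,0,0,0,1,3)! = 1/6  (running 1/6)
⟨..|..⟩ = √(9)·(1/6) = +0.500000

+√(1/4) ≈ +0.500000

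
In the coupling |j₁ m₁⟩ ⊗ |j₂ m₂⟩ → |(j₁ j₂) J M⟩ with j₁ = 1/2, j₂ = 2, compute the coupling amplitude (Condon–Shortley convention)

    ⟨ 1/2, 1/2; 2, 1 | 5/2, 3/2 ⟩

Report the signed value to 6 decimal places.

triangle: 0!*1!*4!/6! = 24/720
(j±m)!: 1!*0!*3!*1!*4!*1! = 144
prefactor² = (2J+1)*Δ*N² = 144/5
  k=0: +1/(0!*0!*0!*3!*1!*1!) = 1/6
Σ = 1/6  ⇒  CG² = 144/5*1/6² = 4/5
CG = +√(4/5) = +0.894427

+√(4/5) = +0.894427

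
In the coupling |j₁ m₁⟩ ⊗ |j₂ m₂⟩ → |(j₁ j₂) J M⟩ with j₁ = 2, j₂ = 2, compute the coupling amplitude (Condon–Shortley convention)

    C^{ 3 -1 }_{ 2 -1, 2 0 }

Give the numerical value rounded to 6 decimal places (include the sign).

-0.447214  (= −√(1/5))

j₁+j₂−J=1  J+j₁−j₂=3  J−j₁+j₂=3  j₁+j₂+J+1=8
(j₁±m₁, j₂±m₂, J±M) = (1,3,2,2,2,4)
P² = 36/5
sum k=0..1:
  [0] +1/12 = 1/12
  [1] −1/4 = -1/4
S = -1/6
C² = P²·S² = 1/5 ; C = -0.447214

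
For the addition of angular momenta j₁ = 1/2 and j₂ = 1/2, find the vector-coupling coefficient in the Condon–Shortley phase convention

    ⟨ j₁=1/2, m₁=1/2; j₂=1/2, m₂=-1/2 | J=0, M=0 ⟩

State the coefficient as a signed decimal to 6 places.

√[1·1!0!0!/2! · 1!0!0!1!0!0!] = √(1/2)
  +(−1)^0/∏(0,1,0,0,0,0)! = 1  (running 1)
⟨..|..⟩ = √(1/2)·(1) = +0.707107

+0.707107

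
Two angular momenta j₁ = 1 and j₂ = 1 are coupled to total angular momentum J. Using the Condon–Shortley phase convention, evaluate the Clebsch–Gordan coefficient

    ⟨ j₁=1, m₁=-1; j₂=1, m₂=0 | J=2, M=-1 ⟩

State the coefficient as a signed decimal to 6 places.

√[5·0!2!2!/5! · 0!2!1!1!1!3!] = √(2)
  +(−1)^0/∏(0,0,2,1,0,1)! = 1/2  (running 1/2)
⟨..|..⟩ = √(2)·(1/2) = +0.707107

+√(1/2) ≈ +0.707107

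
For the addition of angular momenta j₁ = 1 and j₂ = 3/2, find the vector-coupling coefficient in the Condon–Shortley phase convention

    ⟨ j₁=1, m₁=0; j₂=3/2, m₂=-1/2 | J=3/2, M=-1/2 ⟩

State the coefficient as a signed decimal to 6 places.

+√(1/15) ≈ +0.258199

j₁+j₂−J=1  J+j₁−j₂=1  J−j₁+j₂=2  j₁+j₂+J+1=5
(j₁±m₁, j₂±m₂, J±M) = (1,1,1,2,1,2)
P² = 4/15
sum k=0..1:
  [0] +1/1 = 1
  [1] −1/2 = -1/2
S = 1/2
C² = P²·S² = 1/15 ; C = +0.258199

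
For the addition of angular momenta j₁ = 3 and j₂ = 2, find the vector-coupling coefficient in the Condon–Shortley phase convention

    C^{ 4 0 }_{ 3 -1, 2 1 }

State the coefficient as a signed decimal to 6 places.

j₁+j₂−J=1  J+j₁−j₂=5  J−j₁+j₂=3  j₁+j₂+J+1=10
(j₁±m₁, j₂±m₂, J±M) = (2,4,3,1,4,4)
P² = 10368/35
sum k=0..1:
  [0] +1/144 = 1/144
  [1] −1/24 = -1/24
S = -5/144
C² = P²·S² = 5/14 ; C = -0.597614

−√(5/14) ≈ -0.597614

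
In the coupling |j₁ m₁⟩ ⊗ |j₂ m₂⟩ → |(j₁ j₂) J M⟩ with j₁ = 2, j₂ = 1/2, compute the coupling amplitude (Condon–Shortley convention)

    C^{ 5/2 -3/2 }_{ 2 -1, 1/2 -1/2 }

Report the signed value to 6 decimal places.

triangle: 0!·4!·1!/6! = 24/720
(j±m)!: 1!·3!·0!·1!·1!·4! = 144
prefactor² = (2J+1)·Δ·N² = 144/5
  k=0: +1/(0!·0!·3!·0!·1!·1!) = 1/6
Σ = 1/6  ⇒  CG² = 144/5·1/6² = 4/5
CG = +√(4/5) = +0.894427

+√(4/5) = +0.894427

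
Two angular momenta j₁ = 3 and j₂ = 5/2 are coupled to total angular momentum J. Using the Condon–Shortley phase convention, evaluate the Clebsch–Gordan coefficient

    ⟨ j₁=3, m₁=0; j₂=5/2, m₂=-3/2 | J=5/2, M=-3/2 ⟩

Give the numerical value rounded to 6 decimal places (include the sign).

−√(7/30) ≈ -0.483046

j₁+j₂−J=3  J+j₁−j₂=3  J−j₁+j₂=2  j₁+j₂+J+1=9
(j₁±m₁, j₂±m₂, J±M) = (3,3,1,4,1,4)
P² = 864/35
sum k=0..1:
  [0] +1/36 = 1/36
  [1] −1/8 = -1/8
S = -7/72
C² = P²·S² = 7/30 ; C = -0.483046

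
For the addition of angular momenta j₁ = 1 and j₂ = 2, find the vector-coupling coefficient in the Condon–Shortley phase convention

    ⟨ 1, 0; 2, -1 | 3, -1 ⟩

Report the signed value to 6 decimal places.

+√(8/15) = +0.730297

j₁+j₂−J=0  J+j₁−j₂=2  J−j₁+j₂=4  j₁+j₂+J+1=7
(j₁±m₁, j₂±m₂, J±M) = (1,1,1,3,2,4)
P² = 96/5
sum k=0..0:
  [0] +1/6 = 1/6
S = 1/6
C² = P²·S² = 8/15 ; C = +0.730297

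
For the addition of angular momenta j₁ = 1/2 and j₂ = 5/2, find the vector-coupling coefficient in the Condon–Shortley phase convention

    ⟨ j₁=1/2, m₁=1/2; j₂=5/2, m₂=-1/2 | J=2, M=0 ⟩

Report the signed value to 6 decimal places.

j₁+j₂−J=1  J+j₁−j₂=0  J−j₁+j₂=4  j₁+j₂+J+1=6
(j₁±m₁, j₂±m₂, J±M) = (1,0,2,3,2,2)
P² = 8
sum k=0..0:
  [0] +1/4 = 1/4
S = 1/4
C² = P²·S² = 1/2 ; C = +0.707107

+0.707107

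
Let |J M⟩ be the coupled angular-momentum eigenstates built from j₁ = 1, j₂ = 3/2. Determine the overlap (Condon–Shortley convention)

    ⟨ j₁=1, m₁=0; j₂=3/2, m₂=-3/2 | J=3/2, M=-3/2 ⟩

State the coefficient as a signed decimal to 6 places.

j₁+j₂−J=1  J+j₁−j₂=1  J−j₁+j₂=2  j₁+j₂+J+1=5
(j₁±m₁, j₂±m₂, J±M) = (1,1,0,3,0,3)
P² = 12/5
sum k=0..0:
  [0] +1/2 = 1/2
S = 1/2
C² = P²·S² = 3/5 ; C = +0.774597

+0.774597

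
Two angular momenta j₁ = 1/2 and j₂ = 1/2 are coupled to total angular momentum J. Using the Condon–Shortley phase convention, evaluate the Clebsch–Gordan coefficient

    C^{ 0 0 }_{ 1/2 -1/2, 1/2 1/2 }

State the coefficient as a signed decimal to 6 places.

-0.707107  (= −√(1/2))

triangle: 1!×0!×0!/2! = 1/2
(j±m)!: 0!×1!×1!×0!×0!×0! = 1
prefactor² = (2J+1)×Δ×N² = 1/2
  k=1: −1/(1!×0!×0!×0!×0!×0!) = -1
Σ = -1  ⇒  CG² = 1/2×(-1)² = 1/2
CG = −√(1/2) = -0.707107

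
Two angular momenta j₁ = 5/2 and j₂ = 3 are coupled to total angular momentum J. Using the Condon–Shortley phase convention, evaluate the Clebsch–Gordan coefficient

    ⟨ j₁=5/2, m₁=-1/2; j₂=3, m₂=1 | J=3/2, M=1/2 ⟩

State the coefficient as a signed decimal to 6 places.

j₁+j₂−J=4  J+j₁−j₂=1  J−j₁+j₂=2  j₁+j₂+J+1=8
(j₁±m₁, j₂±m₂, J±M) = (2,3,4,2,2,1)
P² = 192/35
sum k=2..3:
  [2] +1/8 = 1/8
  [3] −1/6 = -1/6
S = -1/24
C² = P²·S² = 1/105 ; C = -0.097590

-0.097590  (= −√(1/105))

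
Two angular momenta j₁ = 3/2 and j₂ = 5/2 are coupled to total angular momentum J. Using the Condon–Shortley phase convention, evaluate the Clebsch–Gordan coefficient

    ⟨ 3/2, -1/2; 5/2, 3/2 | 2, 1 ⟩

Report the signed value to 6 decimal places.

j₁+j₂−J=2  J+j₁−j₂=1  J−j₁+j₂=3  j₁+j₂+J+1=7
(j₁±m₁, j₂±m₂, J±M) = (1,2,4,1,3,1)
P² = 24/7
sum k=1..2:
  [1] −1/6 = -1/6
  [2] +1/4 = 1/4
S = 1/12
C² = P²·S² = 1/42 ; C = +0.154303

+√(1/42) ≈ +0.154303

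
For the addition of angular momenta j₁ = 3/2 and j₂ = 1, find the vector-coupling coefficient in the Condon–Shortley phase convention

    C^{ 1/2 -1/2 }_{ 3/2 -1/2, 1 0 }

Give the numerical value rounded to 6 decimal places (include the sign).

j₁+j₂−J=2  J+j₁−j₂=1  J−j₁+j₂=0  j₁+j₂+J+1=4
(j₁±m₁, j₂±m₂, J±M) = (1,2,1,1,0,1)
P² = 1/3
sum k=1..1:
  [1] −1/1 = -1
S = -1
C² = P²·S² = 1/3 ; C = -0.577350

-0.577350  (= −√(1/3))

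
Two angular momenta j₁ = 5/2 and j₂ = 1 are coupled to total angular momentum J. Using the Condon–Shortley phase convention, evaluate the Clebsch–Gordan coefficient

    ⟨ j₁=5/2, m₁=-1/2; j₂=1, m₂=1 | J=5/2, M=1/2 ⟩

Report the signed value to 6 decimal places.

−√(18/35) = -0.717137

j₁+j₂−J=1  J+j₁−j₂=4  J−j₁+j₂=1  j₁+j₂+J+1=7
(j₁±m₁, j₂±m₂, J±M) = (2,3,2,0,3,2)
P² = 288/35
sum k=1..1:
  [1] −1/4 = -1/4
S = -1/4
C² = P²·S² = 18/35 ; C = -0.717137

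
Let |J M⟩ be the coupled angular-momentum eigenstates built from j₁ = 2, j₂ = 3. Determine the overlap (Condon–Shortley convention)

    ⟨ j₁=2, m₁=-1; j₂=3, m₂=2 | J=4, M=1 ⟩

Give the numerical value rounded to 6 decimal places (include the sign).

j₁+j₂−J=1  J+j₁−j₂=3  J−j₁+j₂=5  j₁+j₂+J+1=10
(j₁±m₁, j₂±m₂, J±M) = (1,3,5,1,5,3)
P² = 6480/7
sum k=0..1:
  [0] +1/720 = 1/720
  [1] −1/48 = -1/48
S = -7/360
C² = P²·S² = 7/20 ; C = -0.591608

-0.591608  (= −√(7/20))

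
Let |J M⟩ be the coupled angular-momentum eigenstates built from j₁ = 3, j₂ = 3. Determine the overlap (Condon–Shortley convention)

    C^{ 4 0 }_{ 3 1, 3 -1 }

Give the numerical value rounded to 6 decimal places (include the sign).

triangle: 2!·4!·4!/11! = 1152/39916800
(j±m)!: 4!·2!·2!·4!·4!·4! = 1327104
prefactor² = (2J+1)·Δ·N² = 663552/1925
  k=0: +1/(0!·2!·2!·2!·2!·2!) = 1/32
  k=1: −1/(1!·1!·1!·1!·3!·3!) = -1/36
  k=2: +1/(2!·0!·0!·0!·4!·4!) = 1/1152
Σ = 5/1152  ⇒  CG² = 663552/1925·5/1152² = 1/154
CG = +√(1/154) = +0.080582

+0.080582  (= +√(1/154))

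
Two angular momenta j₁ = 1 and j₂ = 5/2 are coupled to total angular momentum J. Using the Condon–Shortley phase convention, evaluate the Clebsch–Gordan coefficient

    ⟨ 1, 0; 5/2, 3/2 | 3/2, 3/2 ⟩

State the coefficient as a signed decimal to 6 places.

j₁+j₂−J=2  J+j₁−j₂=0  J−j₁+j₂=3  j₁+j₂+J+1=6
(j₁±m₁, j₂±m₂, J±M) = (1,1,4,1,3,0)
P² = 48/5
sum k=1..1:
  [1] −1/6 = -1/6
S = -1/6
C² = P²·S² = 4/15 ; C = -0.516398

-0.516398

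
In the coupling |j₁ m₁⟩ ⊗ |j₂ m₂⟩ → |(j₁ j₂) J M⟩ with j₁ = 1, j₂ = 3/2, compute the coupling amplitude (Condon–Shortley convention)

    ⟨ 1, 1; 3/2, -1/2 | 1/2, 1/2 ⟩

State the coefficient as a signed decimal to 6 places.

+√(1/6) ≈ +0.408248

triangle: 2!*0!*1!/4! = 2/24
(j±m)!: 2!*0!*1!*2!*1!*0! = 4
prefactor² = (2J+1)*Δ*N² = 2/3
  k=0: +1/(0!*2!*0!*1!*0!*0!) = 1/2
Σ = 1/2  ⇒  CG² = 2/3*1/2² = 1/6
CG = +√(1/6) = +0.408248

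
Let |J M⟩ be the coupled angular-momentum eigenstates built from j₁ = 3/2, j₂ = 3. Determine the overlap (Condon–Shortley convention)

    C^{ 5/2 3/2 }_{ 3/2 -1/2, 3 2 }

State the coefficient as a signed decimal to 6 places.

+0.267261  (= +√(1/14))

triangle: 2!*1!*4!/8! = 48/40320
(j±m)!: 1!*2!*5!*1!*4!*1! = 5760
prefactor² = (2J+1)*Δ*N² = 288/7
  k=1: −1/(1!*1!*1!*4!*0!*0!) = -1/24
  k=2: +1/(2!*0!*0!*3!*1!*1!) = 1/12
Σ = 1/24  ⇒  CG² = 288/7*1/24² = 1/14
CG = +√(1/14) = +0.267261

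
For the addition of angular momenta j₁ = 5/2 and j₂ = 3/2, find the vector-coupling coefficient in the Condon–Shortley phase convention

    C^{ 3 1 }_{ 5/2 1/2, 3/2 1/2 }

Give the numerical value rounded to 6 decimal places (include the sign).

-0.129099  (= −√(1/60))

j₁+j₂−J=1  J+j₁−j₂=4  J−j₁+j₂=2  j₁+j₂+J+1=8
(j₁±m₁, j₂±m₂, J±M) = (3,2,2,1,4,2)
P² = 48/5
sum k=0..1:
  [0] +1/8 = 1/8
  [1] −1/6 = -1/6
S = -1/24
C² = P²·S² = 1/60 ; C = -0.129099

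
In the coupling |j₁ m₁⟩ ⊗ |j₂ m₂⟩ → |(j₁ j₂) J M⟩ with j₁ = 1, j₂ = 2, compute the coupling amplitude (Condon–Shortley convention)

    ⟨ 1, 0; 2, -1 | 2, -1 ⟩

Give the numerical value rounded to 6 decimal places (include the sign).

+√(1/6) ≈ +0.408248

√[5·1!1!3!/6! · 1!1!1!3!1!3!] = √(3/2)
  +(−1)^0/∏(0,1,1,1,0,2)! = 1/2  (running 1/2)
  +(−1)^1/∏(1,0,0,0,1,3)! = -1/6  (running 1/3)
⟨..|..⟩ = √(3/2)·(1/3) = +0.408248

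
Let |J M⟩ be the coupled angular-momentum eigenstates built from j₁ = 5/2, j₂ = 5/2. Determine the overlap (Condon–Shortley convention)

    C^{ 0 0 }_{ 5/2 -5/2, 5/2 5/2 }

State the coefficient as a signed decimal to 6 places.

-0.408248  (= −√(1/6))

j₁+j₂−J=5  J+j₁−j₂=0  J−j₁+j₂=0  j₁+j₂+J+1=6
(j₁±m₁, j₂±m₂, J±M) = (0,5,5,0,0,0)
P² = 2400
sum k=5..5:
  [5] −1/120 = -1/120
S = -1/120
C² = P²·S² = 1/6 ; C = -0.408248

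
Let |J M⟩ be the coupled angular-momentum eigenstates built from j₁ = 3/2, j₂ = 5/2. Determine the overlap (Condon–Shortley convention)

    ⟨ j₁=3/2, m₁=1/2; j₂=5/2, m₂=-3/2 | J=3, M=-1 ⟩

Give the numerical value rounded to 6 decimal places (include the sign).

√[7·1!2!4!/8! · 2!1!1!4!2!4!] = √(96/5)
  +(−1)^0/∏(0,1,1,1,1,3)! = 1/6  (running 1/6)
  +(−1)^1/∏(1,0,0,0,2,4)! = -1/48  (running 7/48)
⟨..|..⟩ = √(96/5)·(7/48) = +0.639010

+0.639010  (= +√(49/120))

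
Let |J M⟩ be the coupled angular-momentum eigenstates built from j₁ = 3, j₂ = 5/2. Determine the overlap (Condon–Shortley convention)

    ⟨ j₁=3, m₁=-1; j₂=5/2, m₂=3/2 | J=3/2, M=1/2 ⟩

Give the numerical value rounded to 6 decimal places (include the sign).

√[4·4!2!1!/8! · 2!4!4!1!2!1!] = √(384/35)
  +(−1)^3/∏(3,1,1,1,1,0)! = -1/6  (running -1/6)
  +(−1)^4/∏(4,0,0,0,2,1)! = 1/48  (running -7/48)
⟨..|..⟩ = √(384/35)·(-7/48) = -0.483046

−√(7/30) = -0.483046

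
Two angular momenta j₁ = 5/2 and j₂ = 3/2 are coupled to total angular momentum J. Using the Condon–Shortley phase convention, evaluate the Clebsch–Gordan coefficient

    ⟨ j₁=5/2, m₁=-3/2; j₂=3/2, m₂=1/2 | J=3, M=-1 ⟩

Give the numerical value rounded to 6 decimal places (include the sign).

√[7·1!4!2!/8! · 1!4!2!1!2!4!] = √(96/5)
  +(−1)^0/∏(0,1,4,2,0,0)! = 1/48  (running 1/48)
  +(−1)^1/∏(1,0,3,1,1,1)! = -1/6  (running -7/48)
⟨..|..⟩ = √(96/5)·(-7/48) = -0.639010

-0.639010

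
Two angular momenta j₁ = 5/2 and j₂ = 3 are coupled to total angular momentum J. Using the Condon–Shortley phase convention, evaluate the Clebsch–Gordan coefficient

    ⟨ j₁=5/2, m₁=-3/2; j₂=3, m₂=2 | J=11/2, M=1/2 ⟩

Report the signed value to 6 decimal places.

+√(5/77) = +0.254824

√[12·0!5!6!/12! · 1!4!5!1!6!5!] = √(41472000/77)
  +(−1)^0/∏(0,0,4,5,1,1)! = 1/2880  (running 1/2880)
⟨..|..⟩ = √(41472000/77)·(1/2880) = +0.254824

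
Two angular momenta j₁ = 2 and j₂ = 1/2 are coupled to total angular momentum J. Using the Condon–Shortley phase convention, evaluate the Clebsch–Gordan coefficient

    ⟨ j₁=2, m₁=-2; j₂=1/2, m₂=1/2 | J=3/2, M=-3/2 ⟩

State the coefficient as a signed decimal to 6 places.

−√(4/5) = -0.894427

triangle: 1!·3!·0!/5! = 6/120
(j±m)!: 0!·4!·1!·0!·0!·3! = 144
prefactor² = (2J+1)·Δ·N² = 144/5
  k=1: −1/(1!·0!·3!·0!·0!·0!) = -1/6
Σ = -1/6  ⇒  CG² = 144/5·(-1/6)² = 4/5
CG = −√(4/5) = -0.894427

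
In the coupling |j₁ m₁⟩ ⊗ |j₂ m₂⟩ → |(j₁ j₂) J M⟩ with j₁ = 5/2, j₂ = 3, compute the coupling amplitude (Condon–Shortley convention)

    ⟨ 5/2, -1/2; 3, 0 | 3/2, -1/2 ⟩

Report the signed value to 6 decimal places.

√[4·4!1!2!/8! · 2!3!3!3!1!2!] = √(144/35)
  +(−1)^2/∏(2,2,1,1,0,1)! = 1/4  (running 1/4)
  +(−1)^3/∏(3,1,0,0,1,2)! = -1/12  (running 1/6)
⟨..|..⟩ = √(144/35)·(1/6) = +0.338062

+0.338062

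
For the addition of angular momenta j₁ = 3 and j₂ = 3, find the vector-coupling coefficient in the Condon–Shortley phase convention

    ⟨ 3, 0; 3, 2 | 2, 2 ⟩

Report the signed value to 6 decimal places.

-0.487950  (= −√(5/21))

j₁+j₂−J=4  J+j₁−j₂=2  J−j₁+j₂=2  j₁+j₂+J+1=9
(j₁±m₁, j₂±m₂, J±M) = (3,3,5,1,4,0)
P² = 960/7
sum k=3..3:
  [3] −1/24 = -1/24
S = -1/24
C² = P²·S² = 5/21 ; C = -0.487950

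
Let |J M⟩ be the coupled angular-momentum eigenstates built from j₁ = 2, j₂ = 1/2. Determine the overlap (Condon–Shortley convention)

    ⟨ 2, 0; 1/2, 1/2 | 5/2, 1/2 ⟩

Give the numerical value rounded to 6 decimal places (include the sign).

triangle: 0!*4!*1!/6! = 24/720
(j±m)!: 2!*2!*1!*0!*3!*2! = 48
prefactor² = (2J+1)*Δ*N² = 48/5
  k=0: +1/(0!*0!*2!*1!*2!*0!) = 1/4
Σ = 1/4  ⇒  CG² = 48/5*1/4² = 3/5
CG = +√(3/5) = +0.774597

+√(3/5) ≈ +0.774597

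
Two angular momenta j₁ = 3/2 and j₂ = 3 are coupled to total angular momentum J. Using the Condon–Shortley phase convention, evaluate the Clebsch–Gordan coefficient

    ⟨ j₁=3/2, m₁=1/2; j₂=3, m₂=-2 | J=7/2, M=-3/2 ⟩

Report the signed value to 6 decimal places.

j₁+j₂−J=1  J+j₁−j₂=2  J−j₁+j₂=5  j₁+j₂+J+1=9
(j₁±m₁, j₂±m₂, J±M) = (2,1,1,5,2,5)
P² = 6400/21
sum k=0..1:
  [0] +1/24 = 1/24
  [1] −1/240 = -1/240
S = 3/80
C² = P²·S² = 3/7 ; C = +0.654654

+0.654654  (= +√(3/7))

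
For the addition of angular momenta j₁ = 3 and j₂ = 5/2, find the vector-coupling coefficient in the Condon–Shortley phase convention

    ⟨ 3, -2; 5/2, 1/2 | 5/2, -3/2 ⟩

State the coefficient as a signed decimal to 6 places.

triangle: 3!*3!*2!/9! = 72/362880
(j±m)!: 1!*5!*3!*2!*1!*4! = 34560
prefactor² = (2J+1)*Δ*N² = 288/7
  k=2: +1/(2!*1!*3!*1!*0!*1!) = 1/12
  k=3: −1/(3!*0!*2!*0!*1!*2!) = -1/24
Σ = 1/24  ⇒  CG² = 288/7*1/24² = 1/14
CG = +√(1/14) = +0.267261

+0.267261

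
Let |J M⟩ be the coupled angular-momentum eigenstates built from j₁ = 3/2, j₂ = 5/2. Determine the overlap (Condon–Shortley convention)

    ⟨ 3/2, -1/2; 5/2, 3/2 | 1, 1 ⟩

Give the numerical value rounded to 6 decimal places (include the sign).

triangle: 3!×0!×2!/6! = 12/720
(j±m)!: 1!×2!×4!×1!×2!×0! = 96
prefactor² = (2J+1)×Δ×N² = 24/5
  k=2: +1/(2!×1!×0!×2!×0!×0!) = 1/4
Σ = 1/4  ⇒  CG² = 24/5×1/4² = 3/10
CG = +√(3/10) = +0.547723

+√(3/10) = +0.547723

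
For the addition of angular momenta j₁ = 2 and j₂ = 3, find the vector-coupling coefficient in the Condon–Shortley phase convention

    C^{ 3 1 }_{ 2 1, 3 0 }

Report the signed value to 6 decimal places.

−√(1/30) = -0.182574

j₁+j₂−J=2  J+j₁−j₂=2  J−j₁+j₂=4  j₁+j₂+J+1=9
(j₁±m₁, j₂±m₂, J±M) = (3,1,3,3,4,2)
P² = 96/5
sum k=0..1:
  [0] +1/12 = 1/12
  [1] −1/8 = -1/8
S = -1/24
C² = P²·S² = 1/30 ; C = -0.182574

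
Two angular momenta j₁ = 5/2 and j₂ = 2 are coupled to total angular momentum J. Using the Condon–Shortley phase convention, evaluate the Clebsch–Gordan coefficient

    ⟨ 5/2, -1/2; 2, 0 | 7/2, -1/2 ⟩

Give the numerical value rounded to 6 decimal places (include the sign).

−√(4/105) ≈ -0.195180

triangle: 1!*4!*3!/9! = 144/362880
(j±m)!: 2!*3!*2!*2!*3!*4! = 6912
prefactor² = (2J+1)*Δ*N² = 768/35
  k=0: +1/(0!*1!*3!*2!*1!*1!) = 1/12
  k=1: −1/(1!*0!*2!*1!*2!*2!) = -1/8
Σ = -1/24  ⇒  CG² = 768/35*(-1/24)² = 4/105
CG = −√(4/105) = -0.195180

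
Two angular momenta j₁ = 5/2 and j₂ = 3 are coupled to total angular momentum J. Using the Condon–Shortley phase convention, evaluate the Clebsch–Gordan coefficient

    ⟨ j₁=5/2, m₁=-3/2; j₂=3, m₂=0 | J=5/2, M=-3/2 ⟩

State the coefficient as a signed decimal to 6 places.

j₁+j₂−J=3  J+j₁−j₂=2  J−j₁+j₂=3  j₁+j₂+J+1=9
(j₁±m₁, j₂±m₂, J±M) = (1,4,3,3,1,4)
P² = 864/35
sum k=2..3:
  [2] +1/8 = 1/8
  [3] −1/36 = -1/36
S = 7/72
C² = P²·S² = 7/30 ; C = +0.483046

+√(7/30) = +0.483046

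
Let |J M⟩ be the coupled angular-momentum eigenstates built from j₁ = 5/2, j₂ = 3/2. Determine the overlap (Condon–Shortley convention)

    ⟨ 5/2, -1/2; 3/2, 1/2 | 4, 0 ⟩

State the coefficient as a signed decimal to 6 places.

+√(3/7) = +0.654654

triangle: 0!×5!×3!/9! = 720/362880
(j±m)!: 2!×3!×2!×1!×4!×4! = 13824
prefactor² = (2J+1)×Δ×N² = 1728/7
  k=0: +1/(0!×0!×3!×2!×2!×1!) = 1/24
Σ = 1/24  ⇒  CG² = 1728/7×1/24² = 3/7
CG = +√(3/7) = +0.654654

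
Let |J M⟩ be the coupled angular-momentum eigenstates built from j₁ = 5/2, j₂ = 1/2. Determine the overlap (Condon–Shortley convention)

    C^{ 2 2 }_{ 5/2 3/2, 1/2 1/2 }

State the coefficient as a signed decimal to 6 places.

triangle: 1!×4!×0!/6! = 24/720
(j±m)!: 4!×1!×1!×0!×4!×0! = 576
prefactor² = (2J+1)×Δ×N² = 96
  k=1: −1/(1!×0!×0!×0!×4!×0!) = -1/24
Σ = -1/24  ⇒  CG² = 96×(-1/24)² = 1/6
CG = −√(1/6) = -0.408248

−√(1/6) = -0.408248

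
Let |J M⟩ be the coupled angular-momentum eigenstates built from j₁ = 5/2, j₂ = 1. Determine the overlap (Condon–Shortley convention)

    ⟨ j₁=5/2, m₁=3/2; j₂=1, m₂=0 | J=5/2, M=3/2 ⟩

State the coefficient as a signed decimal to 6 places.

+√(9/35) = +0.507093

triangle: 1!×4!×1!/7! = 24/5040
(j±m)!: 4!×1!×1!×1!×4!×1! = 576
prefactor² = (2J+1)×Δ×N² = 576/35
  k=0: +1/(0!×1!×1!×1!×3!×0!) = 1/6
  k=1: −1/(1!×0!×0!×0!×4!×1!) = -1/24
Σ = 1/8  ⇒  CG² = 576/35×1/8² = 9/35
CG = +√(9/35) = +0.507093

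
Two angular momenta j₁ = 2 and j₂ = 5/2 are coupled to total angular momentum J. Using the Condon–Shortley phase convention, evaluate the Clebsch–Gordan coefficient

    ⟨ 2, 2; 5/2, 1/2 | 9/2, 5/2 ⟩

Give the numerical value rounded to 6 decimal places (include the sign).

triangle: 0!*4!*5!/10! = 2880/3628800
(j±m)!: 4!*0!*3!*2!*7!*2! = 2903040
prefactor² = (2J+1)*Δ*N² = 23040
  k=0: +1/(0!*0!*0!*3!*4!*2!) = 1/288
Σ = 1/288  ⇒  CG² = 23040*1/288² = 5/18
CG = +√(5/18) = +0.527046

+√(5/18) = +0.527046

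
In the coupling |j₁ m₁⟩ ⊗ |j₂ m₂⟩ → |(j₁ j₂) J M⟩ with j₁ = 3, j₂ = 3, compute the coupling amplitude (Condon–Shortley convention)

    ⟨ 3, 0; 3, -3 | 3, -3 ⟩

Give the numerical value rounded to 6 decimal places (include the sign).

j₁+j₂−J=3  J+j₁−j₂=3  J−j₁+j₂=3  j₁+j₂+J+1=10
(j₁±m₁, j₂±m₂, J±M) = (3,3,0,6,0,6)
P² = 7776
sum k=0..0:
  [0] +1/216 = 1/216
S = 1/216
C² = P²·S² = 1/6 ; C = +0.408248

+√(1/6) ≈ +0.408248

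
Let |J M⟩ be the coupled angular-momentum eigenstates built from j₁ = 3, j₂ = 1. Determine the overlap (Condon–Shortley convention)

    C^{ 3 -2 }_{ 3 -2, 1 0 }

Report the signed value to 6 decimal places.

−√(1/3) = -0.577350

√[7·1!5!1!/8! · 1!5!1!1!1!5!] = √(300)
  +(−1)^0/∏(0,1,5,1,0,0)! = 1/120  (running 1/120)
  +(−1)^1/∏(1,0,4,0,1,1)! = -1/24  (running -1/30)
⟨..|..⟩ = √(300)·(-1/30) = -0.577350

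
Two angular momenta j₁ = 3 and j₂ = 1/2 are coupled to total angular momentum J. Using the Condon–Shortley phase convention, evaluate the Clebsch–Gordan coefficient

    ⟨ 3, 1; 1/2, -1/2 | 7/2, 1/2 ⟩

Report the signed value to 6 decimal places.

+√(3/7) ≈ +0.654654

j₁+j₂−J=0  J+j₁−j₂=6  J−j₁+j₂=1  j₁+j₂+J+1=8
(j₁±m₁, j₂±m₂, J±M) = (4,2,0,1,4,3)
P² = 6912/7
sum k=0..0:
  [0] +1/48 = 1/48
S = 1/48
C² = P²·S² = 3/7 ; C = +0.654654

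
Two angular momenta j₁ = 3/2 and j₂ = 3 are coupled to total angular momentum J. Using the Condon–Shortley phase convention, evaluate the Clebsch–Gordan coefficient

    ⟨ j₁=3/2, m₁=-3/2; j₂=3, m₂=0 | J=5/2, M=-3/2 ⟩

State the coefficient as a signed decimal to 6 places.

+√(9/35) ≈ +0.507093

triangle: 2!×1!×4!/8! = 48/40320
(j±m)!: 0!×3!×3!×3!×1!×4! = 5184
prefactor² = (2J+1)×Δ×N² = 1296/35
  k=2: +1/(2!×0!×1!×1!×0!×3!) = 1/12
Σ = 1/12  ⇒  CG² = 1296/35×1/12² = 9/35
CG = +√(9/35) = +0.507093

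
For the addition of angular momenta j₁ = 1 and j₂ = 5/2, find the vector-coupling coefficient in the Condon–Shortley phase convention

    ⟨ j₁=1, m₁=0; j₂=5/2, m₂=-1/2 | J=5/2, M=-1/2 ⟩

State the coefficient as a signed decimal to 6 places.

√[6·1!1!4!/7! · 1!1!2!3!2!3!] = √(144/35)
  +(−1)^0/∏(0,1,1,2,0,2)! = 1/4  (running 1/4)
  +(−1)^1/∏(1,0,0,1,1,3)! = -1/6  (running 1/12)
⟨..|..⟩ = √(144/35)·(1/12) = +0.169031

+0.169031  (= +√(1/35))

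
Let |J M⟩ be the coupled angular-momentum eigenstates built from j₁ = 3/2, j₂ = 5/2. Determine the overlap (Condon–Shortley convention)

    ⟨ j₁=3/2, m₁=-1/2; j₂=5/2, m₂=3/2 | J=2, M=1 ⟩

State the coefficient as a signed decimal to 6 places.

triangle: 2!·1!·3!/7! = 12/5040
(j±m)!: 1!·2!·4!·1!·3!·1! = 288
prefactor² = (2J+1)·Δ·N² = 24/7
  k=1: −1/(1!·1!·1!·3!·0!·0!) = -1/6
  k=2: +1/(2!·0!·0!·2!·1!·1!) = 1/4
Σ = 1/12  ⇒  CG² = 24/7·1/12² = 1/42
CG = +√(1/42) = +0.154303

+0.154303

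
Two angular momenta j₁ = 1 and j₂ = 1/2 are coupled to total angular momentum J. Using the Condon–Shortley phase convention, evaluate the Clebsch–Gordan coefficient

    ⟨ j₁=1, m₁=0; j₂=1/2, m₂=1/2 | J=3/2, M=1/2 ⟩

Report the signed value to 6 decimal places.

√[4·0!2!1!/4! · 1!1!1!0!2!1!] = √(2/3)
  +(−1)^0/∏(0,0,1,1,1,0)! = 1  (running 1)
⟨..|..⟩ = √(2/3)·(1) = +0.816497

+0.816497  (= +√(2/3))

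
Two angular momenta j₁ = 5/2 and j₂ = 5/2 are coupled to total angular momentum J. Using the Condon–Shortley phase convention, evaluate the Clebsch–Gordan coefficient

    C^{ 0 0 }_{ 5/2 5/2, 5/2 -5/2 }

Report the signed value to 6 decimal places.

+√(1/6) ≈ +0.408248

j₁+j₂−J=5  J+j₁−j₂=0  J−j₁+j₂=0  j₁+j₂+J+1=6
(j₁±m₁, j₂±m₂, J±M) = (5,0,0,5,0,0)
P² = 2400
sum k=0..0:
  [0] +1/120 = 1/120
S = 1/120
C² = P²·S² = 1/6 ; C = +0.408248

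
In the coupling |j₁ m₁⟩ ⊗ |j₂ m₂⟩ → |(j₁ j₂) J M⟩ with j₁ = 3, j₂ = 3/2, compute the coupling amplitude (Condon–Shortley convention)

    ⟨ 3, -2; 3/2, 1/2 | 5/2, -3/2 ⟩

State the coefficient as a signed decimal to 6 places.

√[6·2!4!1!/8! · 1!5!2!1!1!4!] = √(288/7)
  +(−1)^1/∏(1,1,4,1,0,0)! = -1/24  (running -1/24)
  +(−1)^2/∏(2,0,3,0,1,1)! = 1/12  (running 1/24)
⟨..|..⟩ = √(288/7)·(1/24) = +0.267261

+√(1/14) ≈ +0.267261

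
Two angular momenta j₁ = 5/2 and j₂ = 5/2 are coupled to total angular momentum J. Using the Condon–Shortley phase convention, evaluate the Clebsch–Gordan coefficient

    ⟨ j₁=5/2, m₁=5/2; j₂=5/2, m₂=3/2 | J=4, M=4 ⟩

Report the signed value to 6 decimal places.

+0.707107

triangle: 1!*4!*4!/10! = 576/3628800
(j±m)!: 5!*0!*4!*1!*8!*0! = 116121600
prefactor² = (2J+1)*Δ*N² = 165888
  k=0: +1/(0!*1!*0!*4!*4!*0!) = 1/576
Σ = 1/576  ⇒  CG² = 165888*1/576² = 1/2
CG = +√(1/2) = +0.707107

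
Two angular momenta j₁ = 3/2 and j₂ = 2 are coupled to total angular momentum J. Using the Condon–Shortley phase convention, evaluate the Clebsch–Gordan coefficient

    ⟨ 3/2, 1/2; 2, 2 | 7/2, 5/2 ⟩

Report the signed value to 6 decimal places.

√[8·0!3!4!/8! · 2!1!4!0!6!1!] = √(6912/7)
  +(−1)^0/∏(0,0,1,4,2,0)! = 1/48  (running 1/48)
⟨..|..⟩ = √(6912/7)·(1/48) = +0.654654

+0.654654  (= +√(3/7))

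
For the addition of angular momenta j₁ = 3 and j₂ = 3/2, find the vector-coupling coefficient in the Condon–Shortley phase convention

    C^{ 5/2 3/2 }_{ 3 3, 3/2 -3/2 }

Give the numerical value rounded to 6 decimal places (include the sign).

+0.566947

√[6·2!4!1!/8! · 6!0!0!3!4!1!] = √(5184/7)
  +(−1)^0/∏(0,2,0,0,4,1)! = 1/48  (running 1/48)
⟨..|..⟩ = √(5184/7)·(1/48) = +0.566947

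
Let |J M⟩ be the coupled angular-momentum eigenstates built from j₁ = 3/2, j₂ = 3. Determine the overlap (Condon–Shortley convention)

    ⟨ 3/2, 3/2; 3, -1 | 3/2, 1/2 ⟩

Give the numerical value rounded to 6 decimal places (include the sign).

+0.338062  (= +√(4/35))

triangle: 3!*0!*3!/7! = 36/5040
(j±m)!: 3!*0!*2!*4!*2!*1! = 576
prefactor² = (2J+1)*Δ*N² = 576/35
  k=0: +1/(0!*3!*0!*2!*0!*1!) = 1/12
Σ = 1/12  ⇒  CG² = 576/35*1/12² = 4/35
CG = +√(4/35) = +0.338062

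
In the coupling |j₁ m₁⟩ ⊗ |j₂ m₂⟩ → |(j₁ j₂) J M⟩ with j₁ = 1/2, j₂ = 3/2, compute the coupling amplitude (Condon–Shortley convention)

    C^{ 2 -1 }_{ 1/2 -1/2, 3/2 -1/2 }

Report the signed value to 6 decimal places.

j₁+j₂−J=0  J+j₁−j₂=1  J−j₁+j₂=3  j₁+j₂+J+1=5
(j₁±m₁, j₂±m₂, J±M) = (0,1,1,2,1,3)
P² = 3
sum k=0..0:
  [0] +1/2 = 1/2
S = 1/2
C² = P²·S² = 3/4 ; C = +0.866025

+0.866025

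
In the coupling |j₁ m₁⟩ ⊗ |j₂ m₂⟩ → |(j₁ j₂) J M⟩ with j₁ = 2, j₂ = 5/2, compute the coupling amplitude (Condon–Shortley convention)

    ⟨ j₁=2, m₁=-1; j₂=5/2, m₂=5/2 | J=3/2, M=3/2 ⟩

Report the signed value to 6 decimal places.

−√(2/7) = -0.534522

triangle: 3!·1!·2!/7! = 12/5040
(j±m)!: 1!·3!·5!·0!·3!·0! = 4320
prefactor² = (2J+1)·Δ·N² = 288/7
  k=3: −1/(3!·0!·0!·2!·1!·0!) = -1/12
Σ = -1/12  ⇒  CG² = 288/7·(-1/12)² = 2/7
CG = −√(2/7) = -0.534522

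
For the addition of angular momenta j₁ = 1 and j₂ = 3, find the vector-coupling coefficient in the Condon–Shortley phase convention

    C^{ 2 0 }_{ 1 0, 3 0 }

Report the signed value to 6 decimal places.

√[5·2!0!4!/7! · 1!1!3!3!2!2!] = √(48/7)
  +(−1)^1/∏(1,1,0,2,0,2)! = -1/4  (running -1/4)
⟨..|..⟩ = √(48/7)·(-1/4) = -0.654654

−√(3/7) ≈ -0.654654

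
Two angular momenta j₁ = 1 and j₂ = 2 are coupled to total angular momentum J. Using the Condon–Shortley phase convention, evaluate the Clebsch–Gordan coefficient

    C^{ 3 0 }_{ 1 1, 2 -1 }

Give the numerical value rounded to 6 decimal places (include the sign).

+0.447214  (= +√(1/5))

triangle: 0!·2!·4!/7! = 48/5040
(j±m)!: 2!·0!·1!·3!·3!·3! = 432
prefactor² = (2J+1)·Δ·N² = 144/5
  k=0: +1/(0!·0!·0!·1!·2!·3!) = 1/12
Σ = 1/12  ⇒  CG² = 144/5·1/12² = 1/5
CG = +√(1/5) = +0.447214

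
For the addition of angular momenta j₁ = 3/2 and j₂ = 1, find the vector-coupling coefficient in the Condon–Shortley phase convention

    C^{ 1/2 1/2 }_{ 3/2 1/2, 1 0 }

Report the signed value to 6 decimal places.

j₁+j₂−J=2  J+j₁−j₂=1  J−j₁+j₂=0  j₁+j₂+J+1=4
(j₁±m₁, j₂±m₂, J±M) = (2,1,1,1,1,0)
P² = 1/3
sum k=1..1:
  [1] −1/1 = -1
S = -1
C² = P²·S² = 1/3 ; C = -0.577350

-0.577350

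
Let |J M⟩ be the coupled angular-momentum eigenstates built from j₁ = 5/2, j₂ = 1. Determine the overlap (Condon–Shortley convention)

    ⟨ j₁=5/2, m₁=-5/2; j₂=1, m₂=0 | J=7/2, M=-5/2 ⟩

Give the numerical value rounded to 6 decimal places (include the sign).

√[8·0!5!2!/8! · 0!5!1!1!1!6!] = √(28800/7)
  +(−1)^0/∏(0,0,5,1,0,1)! = 1/120  (running 1/120)
⟨..|..⟩ = √(28800/7)·(1/120) = +0.534522

+0.534522  (= +√(2/7))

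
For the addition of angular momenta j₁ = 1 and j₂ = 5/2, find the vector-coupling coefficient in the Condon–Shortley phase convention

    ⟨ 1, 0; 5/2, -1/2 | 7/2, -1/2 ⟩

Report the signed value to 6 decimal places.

j₁+j₂−J=0  J+j₁−j₂=2  J−j₁+j₂=5  j₁+j₂+J+1=8
(j₁±m₁, j₂±m₂, J±M) = (1,1,2,3,3,4)
P² = 576/7
sum k=0..0:
  [0] +1/12 = 1/12
S = 1/12
C² = P²·S² = 4/7 ; C = +0.755929

+√(4/7) = +0.755929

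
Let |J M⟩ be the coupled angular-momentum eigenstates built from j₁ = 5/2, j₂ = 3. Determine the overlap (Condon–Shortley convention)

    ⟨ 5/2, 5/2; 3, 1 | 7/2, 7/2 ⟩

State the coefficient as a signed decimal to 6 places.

+√(2/9) = +0.471405

j₁+j₂−J=2  J+j₁−j₂=3  J−j₁+j₂=4  j₁+j₂+J+1=10
(j₁±m₁, j₂±m₂, J±M) = (5,0,4,2,7,0)
P² = 18432
sum k=0..0:
  [0] +1/288 = 1/288
S = 1/288
C² = P²·S² = 2/9 ; C = +0.471405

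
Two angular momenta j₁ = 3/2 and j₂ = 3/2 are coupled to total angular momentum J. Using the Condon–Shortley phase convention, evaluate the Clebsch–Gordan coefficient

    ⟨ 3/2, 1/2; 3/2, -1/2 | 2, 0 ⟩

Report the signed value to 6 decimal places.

+0.500000  (= +√(1/4))

√[5·1!2!2!/6! · 2!1!1!2!2!2!] = √(4/9)
  +(−1)^0/∏(0,1,1,1,1,1)! = 1  (running 1)
  +(−1)^1/∏(1,0,0,0,2,2)! = -1/4  (running 3/4)
⟨..|..⟩ = √(4/9)·(3/4) = +0.500000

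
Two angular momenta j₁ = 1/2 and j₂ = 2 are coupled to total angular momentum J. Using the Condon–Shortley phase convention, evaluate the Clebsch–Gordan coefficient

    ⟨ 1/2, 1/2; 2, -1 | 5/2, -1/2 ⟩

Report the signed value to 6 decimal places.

triangle: 0!×1!×4!/6! = 24/720
(j±m)!: 1!×0!×1!×3!×2!×3! = 72
prefactor² = (2J+1)×Δ×N² = 72/5
  k=0: +1/(0!×0!×0!×1!×1!×3!) = 1/6
Σ = 1/6  ⇒  CG² = 72/5×1/6² = 2/5
CG = +√(2/5) = +0.632456

+0.632456  (= +√(2/5))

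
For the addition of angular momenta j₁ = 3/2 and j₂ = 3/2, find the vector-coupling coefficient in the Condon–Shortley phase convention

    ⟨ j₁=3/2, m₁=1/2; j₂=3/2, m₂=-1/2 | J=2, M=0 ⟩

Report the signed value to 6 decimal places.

+0.500000  (= +√(1/4))

triangle: 1!×2!×2!/6! = 4/720
(j±m)!: 2!×1!×1!×2!×2!×2! = 16
prefactor² = (2J+1)×Δ×N² = 4/9
  k=0: +1/(0!×1!×1!×1!×1!×1!) = 1
  k=1: −1/(1!×0!×0!×0!×2!×2!) = -1/4
Σ = 3/4  ⇒  CG² = 4/9×3/4² = 1/4
CG = +√(1/4) = +0.500000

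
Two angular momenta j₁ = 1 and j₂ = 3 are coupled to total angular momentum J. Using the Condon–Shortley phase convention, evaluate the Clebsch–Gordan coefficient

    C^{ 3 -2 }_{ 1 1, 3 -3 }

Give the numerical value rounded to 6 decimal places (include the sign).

√[7·1!1!5!/8! · 2!0!0!6!1!5!] = √(3600)
  +(−1)^0/∏(0,1,0,0,1,5)! = 1/120  (running 1/120)
⟨..|..⟩ = √(3600)·(1/120) = +0.500000

+√(1/4) = +0.500000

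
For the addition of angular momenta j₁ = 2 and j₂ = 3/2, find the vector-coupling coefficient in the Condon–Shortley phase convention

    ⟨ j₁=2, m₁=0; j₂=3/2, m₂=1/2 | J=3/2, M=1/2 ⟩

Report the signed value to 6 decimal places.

√[4·2!2!1!/6! · 2!2!2!1!2!1!] = √(16/45)
  +(−1)^1/∏(1,1,1,1,1,0)! = -1  (running -1)
  +(−1)^2/∏(2,0,0,0,2,1)! = 1/4  (running -3/4)
⟨..|..⟩ = √(16/45)·(-3/4) = -0.447214

−√(1/5) = -0.447214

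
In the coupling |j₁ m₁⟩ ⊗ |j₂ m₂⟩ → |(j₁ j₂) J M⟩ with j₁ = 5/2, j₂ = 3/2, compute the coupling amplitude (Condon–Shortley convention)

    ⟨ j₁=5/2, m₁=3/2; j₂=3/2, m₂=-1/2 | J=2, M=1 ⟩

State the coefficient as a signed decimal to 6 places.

+0.154303

triangle: 2!×3!×1!/7! = 12/5040
(j±m)!: 4!×1!×1!×2!×3!×1! = 288
prefactor² = (2J+1)×Δ×N² = 24/7
  k=0: +1/(0!×2!×1!×1!×2!×0!) = 1/4
  k=1: −1/(1!×1!×0!×0!×3!×1!) = -1/6
Σ = 1/12  ⇒  CG² = 24/7×1/12² = 1/42
CG = +√(1/42) = +0.154303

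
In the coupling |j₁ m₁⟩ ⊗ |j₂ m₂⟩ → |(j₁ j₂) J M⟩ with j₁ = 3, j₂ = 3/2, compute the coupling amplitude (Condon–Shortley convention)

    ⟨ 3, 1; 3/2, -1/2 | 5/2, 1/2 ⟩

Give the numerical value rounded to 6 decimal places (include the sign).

√[6·2!4!1!/8! · 4!2!1!2!3!2!] = √(288/35)
  +(−1)^0/∏(0,2,2,1,2,0)! = 1/8  (running 1/8)
  +(−1)^1/∏(1,1,1,0,3,1)! = -1/6  (running -1/24)
⟨..|..⟩ = √(288/35)·(-1/24) = -0.119523

−√(1/70) = -0.119523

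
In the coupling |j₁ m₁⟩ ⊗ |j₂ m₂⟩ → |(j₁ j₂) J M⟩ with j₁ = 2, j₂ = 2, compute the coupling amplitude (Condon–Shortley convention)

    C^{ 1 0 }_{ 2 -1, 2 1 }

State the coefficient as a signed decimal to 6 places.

+√(1/10) = +0.316228

j₁+j₂−J=3  J+j₁−j₂=1  J−j₁+j₂=1  j₁+j₂+J+1=6
(j₁±m₁, j₂±m₂, J±M) = (1,3,3,1,1,1)
P² = 9/10
sum k=2..3:
  [2] +1/2 = 1/2
  [3] −1/6 = -1/6
S = 1/3
C² = P²·S² = 1/10 ; C = +0.316228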